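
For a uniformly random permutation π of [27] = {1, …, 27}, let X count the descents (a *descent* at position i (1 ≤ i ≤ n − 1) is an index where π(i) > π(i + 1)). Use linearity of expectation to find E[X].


Write X = Σ X_I over i = 1, …, 26, with X_I the indicator of one descent.
There are 26 indicators.
For each fixed i, the pair (π(i), π(i+1)) is a uniformly random ordered pair of distinct values from {1, …, 27}; by symmetry P[π(i) > π(i+1)] = 1/2.
By linearity: E[X] = 26 · (1/2) = (27 − 1) · (1/2) = 13 ≈ 13.0000.

E[X] = 13 = 13.0000.


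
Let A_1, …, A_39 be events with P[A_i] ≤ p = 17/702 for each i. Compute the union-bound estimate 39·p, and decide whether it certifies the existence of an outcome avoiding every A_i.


Union bound: P[∪_{i=1}^{39} A_i] ≤ Σ_i P[A_i] ≤ 39·p = 39·(17/702) = 17/18.
Numerically: 17/18 ≈ 0.9444444.
Is 17/18 < 1? YES.
Since P[∪ A_i] ≤ 17/18 < 1, the complement has P[∩ A_i^c] ≥ 1 − 17/18 = 1/18 > 0, so some outcome avoids every A_i.

39·p = 17/18 ≈ 0.9444444; existence CERTIFIED by the union bound.


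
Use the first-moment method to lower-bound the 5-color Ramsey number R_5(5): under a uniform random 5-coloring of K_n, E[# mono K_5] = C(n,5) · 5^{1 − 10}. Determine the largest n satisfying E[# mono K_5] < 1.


We need C(n, 5) · 5^{1 − 10} < 1, i.e. C(n, 5) < 5^{10 − 1} = 1953125.
Check values of n near the boundary:
  n = 43: C(43, 5) = 962598; 962598 < 1953125? YES
  n = 44: C(44, 5) = 1086008; 1086008 < 1953125? YES
  n = 45: C(45, 5) = 1221759; 1221759 < 1953125? YES
  n = 46: C(46, 5) = 1370754; 1370754 < 1953125? YES
  n = 47: C(47, 5) = 1533939; 1533939 < 1953125? YES
  n = 48: C(48, 5) = 1712304; 1712304 < 1953125? YES
  n = 49: C(49, 5) = 1906884; 1906884 < 1953125? YES
  n = 50: C(50, 5) = 2118760; 2118760 < 1953125? NO
  n = 51: C(51, 5) = 2349060; 2349060 < 1953125? NO
  n = 52: C(52, 5) = 2598960; 2598960 < 1953125? NO
The largest n with C(n, 5) < 1953125 is n = 49 (where E[X] = 1906884/1953125 ≈ 0.9763246). Hence R_5(5) > 49, i.e. R_5(5) ≥ 50.

Largest n = 49; hence R_5(5) > 49.


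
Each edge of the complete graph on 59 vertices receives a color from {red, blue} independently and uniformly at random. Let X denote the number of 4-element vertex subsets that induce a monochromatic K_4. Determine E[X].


Let X = Σ_S X_S over the C(59, 4) = 455126 subsets S of size 4, where X_S = 1 if the K_4 on S is monochromatic.
For a fixed S, the K_4 on S has C(4, 2) = 6 edges. P[all 6 edges red] = (1/2)^6, and likewise for blue, so P[monochromatic] = 2·(1/2)^6 = 2^{1 − 6} = 1/32.
Summing: E[X] = C(59, 4) · 2^{1 − 6} = 455126 · 1/32 = 227563/16.
Numerically: E[X] ≈ 14222.688.

E[X] = C(59,4)·2^(1−C(4,2)) = 227563/16 ≈ 14222.688.


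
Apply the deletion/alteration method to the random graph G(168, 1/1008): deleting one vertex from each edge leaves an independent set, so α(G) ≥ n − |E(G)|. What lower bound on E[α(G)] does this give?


E[|E(G)|] = C(168, 2)·p = 14028 · (1/1008) = 167/12.
E[α(G)] ≥ n − E[|E(G)|] = 168 − 167/12 = 1849/12.
Numerically: ≈ 154.08333.
(This is only a lower bound; the true E[α(G)] may be larger.)

E[α(G)] ≥ 1849/12 ≈ 154.08333.


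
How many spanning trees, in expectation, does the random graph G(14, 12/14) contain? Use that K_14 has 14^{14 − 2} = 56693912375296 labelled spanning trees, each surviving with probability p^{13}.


K_14 has 14^{14 − 2} = 56693912375296 labelled spanning trees.
For each such spanning tree H, let X_H = 1 if all 13 edges of H are present in G. Then P[X_H = 1] = p^{13} = (6/7)^{13} = 13060694016/96889010407.
Summing the indicators: E[X] = Σ_H E[X_H] = 56693912375296 · p^{13} = 56693912375296 · 13060694016/96889010407 = 53496602689536/7.
Numerically: E[X] ≈ 7.642e+12.

E[X] = 56693912375296 · (6/7)^{13} = 53496602689536/7 ≈ 7.642e+12.


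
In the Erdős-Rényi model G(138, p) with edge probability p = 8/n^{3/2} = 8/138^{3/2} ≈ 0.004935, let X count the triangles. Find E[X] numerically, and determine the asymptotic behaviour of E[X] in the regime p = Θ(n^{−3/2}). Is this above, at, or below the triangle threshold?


Number of potential triangles: C(138, 3) = 428536.
Each occurs with probability p³ ≈ (0.004935)³ ≈ 1.201750e-07.
By linearity: E[X] = C(138, 3)·p³ ≈ 428536 · 1.201750e-07 ≈ 0.0515.
Since α = 3/2 > 1, p = c/n^{3/2} = o(1/n) is below the triangle threshold p ~ 1/n. Asymptotically E[X] ~ (c³/6)·n^{3(1−α)} = (8³/6)·n^{-1.5} → 0, so by Markov's inequality G has no triangles w.h.p.

E[X] ≈ 0.0515; in regime p = Θ(1/n^{3/2}) E[X] tends to 0 (below the triangle threshold p ~ 1/n).


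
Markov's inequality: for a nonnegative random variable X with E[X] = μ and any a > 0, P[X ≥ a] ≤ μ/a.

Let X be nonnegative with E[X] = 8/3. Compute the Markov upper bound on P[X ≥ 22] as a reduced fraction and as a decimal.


μ = E[X] = 8/3, a = 22.
Markov: P[X ≥ 22] ≤ μ/a = (8/3)/22 = 4/33.
Numerically: ≈ 0.121212.
(Since a = 22 > μ = 2.666667, the bound 4/33 is < 1 and informative.)

P[X ≥ 22] ≤ 4/33 ≈ 0.121212.


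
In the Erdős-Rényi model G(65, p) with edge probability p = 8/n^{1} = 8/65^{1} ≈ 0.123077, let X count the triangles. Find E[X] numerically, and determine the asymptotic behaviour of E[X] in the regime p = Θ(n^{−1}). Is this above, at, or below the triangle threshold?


Number of potential triangles: C(65, 3) = 43680.
Each occurs with probability p³ ≈ (0.123077)³ ≈ 1.86436049e-03.
By linearity: E[X] = C(65, 3)·p³ ≈ 43680 · 1.86436049e-03 ≈ 81.435266.
Here α = 1, so p = 8/n is exactly at the triangle threshold p ~ 1/n. Asymptotically E[X] → c³/6 = 8³/6 = 256/3 ≈ 85.333333, a bounded constant. In this regime the triangle count is asymptotically Poisson(c³/6).

E[X] ≈ 81.435266; in regime p = Θ(1/n^{1}) E[X] stays bounded (at the triangle threshold p ~ 1/n).


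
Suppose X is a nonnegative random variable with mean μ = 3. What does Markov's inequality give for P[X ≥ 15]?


μ = E[X] = 3, a = 15.
Markov: P[X ≥ 15] ≤ μ/a = (3)/15 = 1/5.
Numerically: ≈ 0.20000.
(Since a = 15 > μ = 3.00000, the bound 1/5 is < 1 and informative.)

P[X ≥ 15] ≤ 1/5 ≈ 0.20000.


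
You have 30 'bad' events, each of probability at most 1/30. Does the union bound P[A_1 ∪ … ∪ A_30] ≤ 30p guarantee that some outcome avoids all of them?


Union bound: P[∪_{i=1}^{30} A_i] ≤ Σ_i P[A_i] ≤ 30·p = 30·(1/30) = 1.
Numerically: 1 ≈ 1.000000.
Is 1 < 1? NO.
Since the bound 1 is ≥ 1, the union bound is uninformative here; it does NOT by itself certify existence.

30·p = 1 ≈ 1.000000; existence NOT certified by the union bound.


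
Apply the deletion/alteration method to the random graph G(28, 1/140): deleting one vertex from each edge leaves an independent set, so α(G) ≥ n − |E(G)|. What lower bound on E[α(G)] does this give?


E[|E(G)|] = C(28, 2)·p = 378 · (1/140) = 27/10.
E[α(G)] ≥ n − E[|E(G)|] = 28 − 27/10 = 253/10.
Numerically: ≈ 25.300000.
(This is only a lower bound; the true E[α(G)] may be larger.)

E[α(G)] ≥ 253/10 ≈ 25.300000.


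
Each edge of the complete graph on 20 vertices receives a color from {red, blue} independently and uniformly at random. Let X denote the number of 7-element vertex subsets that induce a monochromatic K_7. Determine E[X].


Let X = Σ_S X_S over the C(20, 7) = 77520 subsets S of size 7, where X_S = 1 if the K_7 on S is monochromatic.
For a fixed S, the K_7 on S has C(7, 2) = 21 edges. P[all 21 edges red] = (1/2)^21, and likewise for blue, so P[monochromatic] = 2·(1/2)^21 = 2^{1 − 21} = 1/1048576.
Summing: E[X] = C(20, 7) · 2^{1 − 21} = 77520 · 1/1048576 = 4845/65536.
Numerically: E[X] ≈ 0.073929.

E[X] = C(20,7)·2^(1−C(7,2)) = 4845/65536 ≈ 0.073929.


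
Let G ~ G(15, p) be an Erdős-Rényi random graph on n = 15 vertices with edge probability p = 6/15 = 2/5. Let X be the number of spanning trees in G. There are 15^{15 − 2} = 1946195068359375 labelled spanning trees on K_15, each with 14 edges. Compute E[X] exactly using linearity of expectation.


K_15 has 15^{15 − 2} = 1946195068359375 labelled spanning trees.
For each such spanning tree H, let X_H = 1 if all 14 edges of H are present in G. Then P[X_H = 1] = p^{14} = (2/5)^{14} = 16384/6103515625.
By linearity of expectation: E[X] = Σ_H E[X_H] = 1946195068359375 · p^{14} = 1946195068359375 · 16384/6103515625 = 26121388032/5.
Numerically: E[X] ≈ 5.224e+09.

E[X] = 1946195068359375 · (2/5)^{14} = 26121388032/5 ≈ 5.224e+09.


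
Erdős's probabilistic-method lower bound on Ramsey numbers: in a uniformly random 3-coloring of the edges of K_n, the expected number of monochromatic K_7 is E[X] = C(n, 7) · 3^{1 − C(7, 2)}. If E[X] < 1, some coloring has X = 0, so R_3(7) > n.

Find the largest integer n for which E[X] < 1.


We need C(n, 7) · 3^{1 − 21} < 1, i.e. C(n, 7) < 3^{21 − 1} = 3486784401.
Check values of n near the boundary:
  n = 77: C(77, 7) = 2404808340; 2404808340 < 3486784401? YES
  n = 78: C(78, 7) = 2641902120; 2641902120 < 3486784401? YES
  n = 79: C(79, 7) = 2898753715; 2898753715 < 3486784401? YES
  n = 80: C(80, 7) = 3176716400; 3176716400 < 3486784401? YES
  n = 81: C(81, 7) = 3477216600; 3477216600 < 3486784401? YES
  n = 82: C(82, 7) = 3801756816; 3801756816 < 3486784401? NO
The largest n with C(n, 7) < 3486784401 is n = 81 (where E[X] = 42928600/43046721 ≈ 0.997). Hence R_3(7) > 81, i.e. R_3(7) ≥ 82.

Largest n = 81; hence R_3(7) > 81.


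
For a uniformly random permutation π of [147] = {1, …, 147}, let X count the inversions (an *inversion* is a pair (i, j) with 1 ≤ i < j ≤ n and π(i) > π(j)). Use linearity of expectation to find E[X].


Write X = Σ X_I over the C(147, 2) = 10731 pairs i < j, with X_I the indicator of one inversion.
There are 10731 indicators.
For each fixed pair i < j, the values π(i) and π(j) are two distinct elements of {1, …, 147} in uniformly random order; by symmetry P[π(i) > π(j)] = 1/2.
By linearity: E[X] = 10731 · (1/2) = C(147, 2) · (1/2) = 10731/2 = 10731/2 ≈ 5365.500.

E[X] = 10731/2 = 5365.500.


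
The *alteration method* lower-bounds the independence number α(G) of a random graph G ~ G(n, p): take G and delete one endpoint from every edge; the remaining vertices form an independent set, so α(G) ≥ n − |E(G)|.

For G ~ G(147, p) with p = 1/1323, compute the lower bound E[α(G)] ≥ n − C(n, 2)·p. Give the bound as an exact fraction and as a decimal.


E[|E(G)|] = C(147, 2)·p = 10731 · (1/1323) = 73/9.
E[α(G)] ≥ n − E[|E(G)|] = 147 − 73/9 = 1250/9.
Numerically: ≈ 138.88889.
(This is only a lower bound; the true E[α(G)] may be larger.)

E[α(G)] ≥ 1250/9 ≈ 138.88889.


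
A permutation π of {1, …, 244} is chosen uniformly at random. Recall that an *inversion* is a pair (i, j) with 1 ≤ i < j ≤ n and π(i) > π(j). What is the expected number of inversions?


Write X = Σ X_I over the C(244, 2) = 29646 pairs i < j, with X_I the indicator of one inversion.
There are 29646 indicators.
For each fixed pair i < j, the values π(i) and π(j) are two distinct elements of {1, …, 244} in uniformly random order; by symmetry P[π(i) > π(j)] = 1/2.
By linearity: E[X] = 29646 · (1/2) = C(244, 2) · (1/2) = 29646/2 = 14823 ≈ 14823.000.

E[X] = 14823 = 14823.000.


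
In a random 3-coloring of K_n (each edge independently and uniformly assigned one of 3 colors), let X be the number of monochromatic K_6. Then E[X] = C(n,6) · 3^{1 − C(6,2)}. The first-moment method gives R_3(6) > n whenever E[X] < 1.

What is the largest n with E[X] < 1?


We need C(n, 6) · 3^{1 − 15} < 1, i.e. C(n, 6) < 3^{15 − 1} = 4782969.
Check values of n near the boundary:
  n = 37: C(37, 6) = 2324784; 2324784 < 4782969? YES
  n = 38: C(38, 6) = 2760681; 2760681 < 4782969? YES
  n = 39: C(39, 6) = 3262623; 3262623 < 4782969? YES
  n = 40: C(40, 6) = 3838380; 3838380 < 4782969? YES
  n = 41: C(41, 6) = 4496388; 4496388 < 4782969? YES
  n = 42: C(42, 6) = 5245786; 5245786 < 4782969? NO
  n = 43: C(43, 6) = 6096454; 6096454 < 4782969? NO
The largest n with C(n, 6) < 4782969 is n = 41 (where E[X] = 1498796/1594323 ≈ 0.9400830). Hence R_3(6) > 41, i.e. R_3(6) ≥ 42.

Largest n = 41; hence R_3(6) > 41.


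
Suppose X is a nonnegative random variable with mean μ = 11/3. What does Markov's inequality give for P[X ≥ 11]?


μ = E[X] = 11/3, a = 11.
Markov: P[X ≥ 11] ≤ μ/a = (11/3)/11 = 1/3.
Numerically: ≈ 0.333333.
(Since a = 11 > μ = 3.666667, the bound 1/3 is < 1 and informative.)

P[X ≥ 11] ≤ 1/3 ≈ 0.333333.


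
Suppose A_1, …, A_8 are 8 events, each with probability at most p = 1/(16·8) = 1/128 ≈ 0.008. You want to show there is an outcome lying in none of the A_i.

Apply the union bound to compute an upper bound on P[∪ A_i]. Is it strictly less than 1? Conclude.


Union bound: P[∪_{i=1}^{8} A_i] ≤ Σ_i P[A_i] ≤ 8·p = 8·(1/128) = 1/16.
Numerically: 1/16 ≈ 0.062.
Is 1/16 < 1? YES.
Since P[∪ A_i] ≤ 1/16 < 1, the complement has P[∩ A_i^c] ≥ 1 − 1/16 = 15/16 > 0, so some outcome avoids every A_i.

8·p = 1/16 ≈ 0.062; existence CERTIFIED by the union bound.


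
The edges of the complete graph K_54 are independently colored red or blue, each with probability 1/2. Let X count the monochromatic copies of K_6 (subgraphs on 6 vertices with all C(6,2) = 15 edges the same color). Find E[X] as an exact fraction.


Let X = Σ_S X_S over the C(54, 6) = 25827165 subsets S of size 6, where X_S = 1 if the K_6 on S is monochromatic.
For a fixed S, the K_6 on S has C(6, 2) = 15 edges. P[all 15 edges red] = (1/2)^15, and likewise for blue, so P[monochromatic] = 2·(1/2)^15 = 2^{1 − 15} = 1/16384.
By linearity: E[X] = C(54, 6) · 2^{1 − 15} = 25827165 · 1/16384 = 25827165/16384.
Numerically: E[X] ≈ 1576.365.

E[X] = C(54,6)·2^(1−C(6,2)) = 25827165/16384 ≈ 1576.365.


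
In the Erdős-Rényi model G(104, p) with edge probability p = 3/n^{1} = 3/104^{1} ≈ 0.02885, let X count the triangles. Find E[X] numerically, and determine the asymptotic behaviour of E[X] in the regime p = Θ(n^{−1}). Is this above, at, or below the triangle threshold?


Number of potential triangles: C(104, 3) = 182104.
Each occurs with probability p³ ≈ (0.02885)³ ≈ 2.400290e-05.
By linearity: E[X] = C(104, 3)·p³ ≈ 182104 · 2.400290e-05 ≈ 4.3710.
Here α = 1, so p = 3/n is exactly at the triangle threshold p ~ 1/n. Asymptotically E[X] → c³/6 = 3³/6 = 9/2 ≈ 4.5000, a bounded constant. In this regime the triangle count is asymptotically Poisson(c³/6).

E[X] ≈ 4.3710; in regime p = Θ(1/n^{1}) E[X] stays bounded (at the triangle threshold p ~ 1/n).


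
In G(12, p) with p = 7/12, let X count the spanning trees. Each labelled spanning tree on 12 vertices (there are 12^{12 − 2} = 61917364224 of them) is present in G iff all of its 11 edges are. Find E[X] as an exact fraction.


K_12 has 12^{12 − 2} = 61917364224 labelled spanning trees.
For each such spanning tree H, let X_H = 1 if all 11 edges of H are present in G. Then P[X_H = 1] = p^{11} = (7/12)^{11} = 1977326743/743008370688.
By linearity of expectation: E[X] = Σ_H E[X_H] = 61917364224 · p^{11} = 61917364224 · 1977326743/743008370688 = 1977326743/12.
Numerically: E[X] ≈ 1.64777e+08.

E[X] = 61917364224 · (7/12)^{11} = 1977326743/12 ≈ 1.64777e+08.


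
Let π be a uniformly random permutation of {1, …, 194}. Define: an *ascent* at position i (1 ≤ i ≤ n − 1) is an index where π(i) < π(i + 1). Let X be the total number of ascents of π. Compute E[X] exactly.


Write X = Σ X_I over i = 1, …, 193, with X_I the indicator of one ascent.
There are 193 indicators.
For each fixed i, the pair (π(i), π(i+1)) is a uniformly random ordered pair of distinct values from {1, …, 194}; by symmetry P[π(i) < π(i+1)] = 1/2.
By linearity: E[X] = 193 · (1/2) = (194 − 1) · (1/2) = 193/2 ≈ 96.50000.

E[X] = 193/2 = 96.50000.


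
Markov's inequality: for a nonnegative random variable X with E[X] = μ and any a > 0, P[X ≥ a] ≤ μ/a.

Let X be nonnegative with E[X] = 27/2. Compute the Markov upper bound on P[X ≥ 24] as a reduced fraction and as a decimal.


μ = E[X] = 27/2, a = 24.
Markov: P[X ≥ 24] ≤ μ/a = (27/2)/24 = 9/16.
Numerically: ≈ 0.562.
(Since a = 24 > μ = 13.500, the bound 9/16 is < 1 and informative.)

P[X ≥ 24] ≤ 9/16 ≈ 0.562.


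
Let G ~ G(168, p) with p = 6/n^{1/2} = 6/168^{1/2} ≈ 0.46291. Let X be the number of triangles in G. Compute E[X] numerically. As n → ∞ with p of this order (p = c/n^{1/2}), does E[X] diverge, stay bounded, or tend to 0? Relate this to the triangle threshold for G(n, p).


Number of potential triangles: C(168, 3) = 776216.
Each occurs with probability p³ ≈ (0.46291)³ ≈ 9.9195011e-02.
By linearity: E[X] = C(168, 3)·p³ ≈ 776216 · 9.9195011e-02 ≈ 76996.75442.
Since α = 1/2 < 1, p = c/n^{1/2} ≫ 1/n is above the triangle threshold p ~ 1/n. Asymptotically E[X] ~ (c³/6)·n^{3(1−α)} = (6³/6)·n^{1.5} → ∞; triangles are abundant w.h.p.

E[X] ≈ 76996.75442; in regime p = Θ(1/n^{1/2}) E[X] diverges (above the triangle threshold p ~ 1/n).


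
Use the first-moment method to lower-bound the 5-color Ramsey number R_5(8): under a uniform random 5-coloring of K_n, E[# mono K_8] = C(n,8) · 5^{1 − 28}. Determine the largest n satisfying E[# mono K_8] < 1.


We need C(n, 8) · 5^{1 − 28} < 1, i.e. C(n, 8) < 5^{28 − 1} = 7450580596923828125.
Check values of n near the boundary:
  n = 857: C(857, 8) = 6983854138365964575; 6983854138365964575 < 7450580596923828125? YES
  n = 858: C(858, 8) = 7049584530256467771; 7049584530256467771 < 7450580596923828125? YES
  n = 859: C(859, 8) = 7115855595170747139; 7115855595170747139 < 7450580596923828125? YES
  n = 860: C(860, 8) = 7182671140665308145; 7182671140665308145 < 7450580596923828125? YES
  n = 861: C(861, 8) = 7250034996615275865; 7250034996615275865 < 7450580596923828125? YES
  n = 862: C(862, 8) = 7317951015318931845; 7317951015318931845 < 7450580596923828125? YES
  n = 863: C(863, 8) = 7386423071602617757; 7386423071602617757 < 7450580596923828125? YES
  n = 864: C(864, 8) = 7455455062926006708; 7455455062926006708 < 7450580596923828125? NO
  n = 865: C(865, 8) = 7525050909487743060; 7525050909487743060 < 7450580596923828125? NO
  n = 866: C(866, 8) = 7595214554331451620; 7595214554331451620 < 7450580596923828125? NO
The largest n with C(n, 8) < 7450580596923828125 is n = 863 (where E[X] = 7386423071602617757/7450580596923828125 ≈ 0.991). Hence R_5(8) > 863, i.e. R_5(8) ≥ 864.

Largest n = 863; hence R_5(8) > 863.


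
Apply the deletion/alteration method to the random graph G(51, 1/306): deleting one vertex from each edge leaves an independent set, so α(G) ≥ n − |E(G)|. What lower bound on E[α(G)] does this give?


E[|E(G)|] = C(51, 2)·p = 1275 · (1/306) = 25/6.
E[α(G)] ≥ n − E[|E(G)|] = 51 − 25/6 = 281/6.
Numerically: ≈ 46.8333.
(This is only a lower bound; the true E[α(G)] may be larger.)

E[α(G)] ≥ 281/6 ≈ 46.8333.


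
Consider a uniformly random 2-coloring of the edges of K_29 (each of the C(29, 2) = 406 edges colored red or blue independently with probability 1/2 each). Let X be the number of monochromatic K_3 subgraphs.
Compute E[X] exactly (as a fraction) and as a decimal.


Let X = Σ_S X_S over the C(29, 3) = 3654 subsets S of size 3, where X_S = 1 if the K_3 on S is monochromatic.
For a fixed S, the K_3 on S has C(3, 2) = 3 edges. P[all 3 edges red] = (1/2)^3, and likewise for blue, so P[monochromatic] = 2·(1/2)^3 = 2^{1 − 3} = 1/4.
By linearity of expectation: E[X] = C(29, 3) · 2^{1 − 3} = 3654 · 1/4 = 1827/2.
Numerically: E[X] ≈ 913.500.

E[X] = C(29,3)·2^(1−C(3,2)) = 1827/2 ≈ 913.500.


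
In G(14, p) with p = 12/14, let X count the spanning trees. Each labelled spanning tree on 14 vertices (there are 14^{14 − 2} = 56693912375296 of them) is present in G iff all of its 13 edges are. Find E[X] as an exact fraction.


K_14 has 14^{14 − 2} = 56693912375296 labelled spanning trees.
For each such spanning tree H, let X_H = 1 if all 13 edges of H are present in G. Then P[X_H = 1] = p^{13} = (6/7)^{13} = 13060694016/96889010407.
By linearity: E[X] = Σ_H E[X_H] = 56693912375296 · p^{13} = 56693912375296 · 13060694016/96889010407 = 53496602689536/7.
Numerically: E[X] ≈ 7.64237e+12.

E[X] = 56693912375296 · (6/7)^{13} = 53496602689536/7 ≈ 7.64237e+12.


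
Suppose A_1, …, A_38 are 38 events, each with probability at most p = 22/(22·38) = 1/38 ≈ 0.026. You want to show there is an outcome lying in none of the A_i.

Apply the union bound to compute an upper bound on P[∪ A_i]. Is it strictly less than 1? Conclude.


Union bound: P[∪_{i=1}^{38} A_i] ≤ Σ_i P[A_i] ≤ 38·p = 38·(1/38) = 1.
Numerically: 1 ≈ 1.000.
Is 1 < 1? NO.
Since the bound 1 is ≥ 1, the union bound is uninformative here; it does NOT by itself certify existence.

38·p = 1 ≈ 1.000; existence NOT certified by the union bound.


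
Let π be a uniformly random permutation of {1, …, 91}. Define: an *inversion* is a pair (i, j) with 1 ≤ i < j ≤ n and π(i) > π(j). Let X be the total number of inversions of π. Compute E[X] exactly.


Write X = Σ X_I over the C(91, 2) = 4095 pairs i < j, with X_I the indicator of one inversion.
There are 4095 indicators.
For each fixed pair i < j, the values π(i) and π(j) are two distinct elements of {1, …, 91} in uniformly random order; by symmetry P[π(i) > π(j)] = 1/2.
By linearity: E[X] = 4095 · (1/2) = C(91, 2) · (1/2) = 4095/2 = 4095/2 ≈ 2047.50000.

E[X] = 4095/2 = 2047.50000.


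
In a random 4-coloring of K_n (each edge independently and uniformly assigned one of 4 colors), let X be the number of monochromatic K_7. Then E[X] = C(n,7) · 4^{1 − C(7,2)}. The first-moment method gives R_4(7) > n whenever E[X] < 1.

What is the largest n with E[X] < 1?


We need C(n, 7) · 4^{1 − 21} < 1, i.e. C(n, 7) < 4^{21 − 1} = 1099511627776.
Check values of n near the boundary:
  n = 174: C(174, 7) = 847879782984; 847879782984 < 1099511627776? YES
  n = 175: C(175, 7) = 883208107275; 883208107275 < 1099511627776? YES
  n = 176: C(176, 7) = 919790691600; 919790691600 < 1099511627776? YES
  n = 177: C(177, 7) = 957664425960; 957664425960 < 1099511627776? YES
  n = 178: C(178, 7) = 996867063280; 996867063280 < 1099511627776? YES
  n = 179: C(179, 7) = 1037437234460; 1037437234460 < 1099511627776? YES
  n = 180: C(180, 7) = 1079414463600; 1079414463600 < 1099511627776? YES
  n = 181: C(181, 7) = 1122839183400; 1122839183400 < 1099511627776? NO
  n = 182: C(182, 7) = 1167752750736; 1167752750736 < 1099511627776? NO
The largest n with C(n, 7) < 1099511627776 is n = 180 (where E[X] = 67463403975/68719476736 ≈ 0.9817). Hence R_4(7) > 180, i.e. R_4(7) ≥ 181.

Largest n = 180; hence R_4(7) > 180.


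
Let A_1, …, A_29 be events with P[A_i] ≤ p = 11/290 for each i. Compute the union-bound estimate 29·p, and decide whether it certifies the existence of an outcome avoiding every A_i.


Union bound: P[∪_{i=1}^{29} A_i] ≤ Σ_i P[A_i] ≤ 29·p = 29·(11/290) = 11/10.
Numerically: 11/10 ≈ 1.10000.
Is 11/10 < 1? NO.
Since the bound 11/10 is ≥ 1, the union bound is uninformative here; it does NOT by itself certify existence.

29·p = 11/10 ≈ 1.10000; existence NOT certified by the union bound.


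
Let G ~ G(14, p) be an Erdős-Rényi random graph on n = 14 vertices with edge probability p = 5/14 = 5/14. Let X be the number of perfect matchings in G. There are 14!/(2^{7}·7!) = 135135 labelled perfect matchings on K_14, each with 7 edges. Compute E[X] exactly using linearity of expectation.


K_14 has 14!/(2^{7}·7!) = 135135 labelled perfect matchings.
For each such perfect matching H, let X_H = 1 if all 7 edges of H are present in G. Then P[X_H = 1] = p^{7} = (5/14)^{7} = 78125/105413504.
By linearity: E[X] = Σ_H E[X_H] = 135135 · p^{7} = 135135 · 78125/105413504 = 1508203125/15059072.
Numerically: E[X] ≈ 100.

E[X] = 135135 · (5/14)^{7} = 1508203125/15059072 ≈ 100.


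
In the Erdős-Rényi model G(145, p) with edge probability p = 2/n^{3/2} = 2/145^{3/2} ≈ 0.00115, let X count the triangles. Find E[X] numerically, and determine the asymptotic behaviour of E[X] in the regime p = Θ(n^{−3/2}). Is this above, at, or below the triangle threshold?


Number of potential triangles: C(145, 3) = 497640.
Each occurs with probability p³ ≈ (0.00115)³ ≈ 1.50291e-09.
By linearity: E[X] = C(145, 3)·p³ ≈ 497640 · 1.50291e-09 ≈ 0.001.
Since α = 3/2 > 1, p = c/n^{3/2} = o(1/n) is below the triangle threshold p ~ 1/n. Asymptotically E[X] ~ (c³/6)·n^{3(1−α)} = (2³/6)·n^{-1.5} → 0, so by Markov's inequality G has no triangles w.h.p.

E[X] ≈ 0.001; in regime p = Θ(1/n^{3/2}) E[X] tends to 0 (below the triangle threshold p ~ 1/n).


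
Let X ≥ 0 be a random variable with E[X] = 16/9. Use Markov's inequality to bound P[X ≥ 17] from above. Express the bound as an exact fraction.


μ = E[X] = 16/9, a = 17.
Markov: P[X ≥ 17] ≤ μ/a = (16/9)/17 = 16/153.
Numerically: ≈ 0.105.
(Since a = 17 > μ = 1.778, the bound 16/153 is < 1 and informative.)

P[X ≥ 17] ≤ 16/153 ≈ 0.105.


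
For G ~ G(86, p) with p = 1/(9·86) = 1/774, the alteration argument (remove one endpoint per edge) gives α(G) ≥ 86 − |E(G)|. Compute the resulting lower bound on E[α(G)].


E[|E(G)|] = C(86, 2)·p = 3655 · (1/774) = 85/18.
E[α(G)] ≥ n − E[|E(G)|] = 86 − 85/18 = 1463/18.
Numerically: ≈ 81.2778.
(This is only a lower bound; the true E[α(G)] may be larger.)

E[α(G)] ≥ 1463/18 ≈ 81.2778.


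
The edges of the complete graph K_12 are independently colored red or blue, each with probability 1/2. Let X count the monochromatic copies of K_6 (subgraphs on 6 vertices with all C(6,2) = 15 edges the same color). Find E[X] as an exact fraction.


Let X = Σ_S X_S over the C(12, 6) = 924 subsets S of size 6, where X_S = 1 if the K_6 on S is monochromatic.
For a fixed S, the K_6 on S has C(6, 2) = 15 edges. P[all 15 edges red] = (1/2)^15, and likewise for blue, so P[monochromatic] = 2·(1/2)^15 = 2^{1 − 15} = 1/16384.
By linearity of expectation: E[X] = C(12, 6) · 2^{1 − 15} = 924 · 1/16384 = 231/4096.
Numerically: E[X] ≈ 0.056396.

E[X] = C(12,6)·2^(1−C(6,2)) = 231/4096 ≈ 0.056396.


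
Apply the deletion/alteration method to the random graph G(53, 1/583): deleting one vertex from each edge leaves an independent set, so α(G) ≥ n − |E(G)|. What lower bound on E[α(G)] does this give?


E[|E(G)|] = C(53, 2)·p = 1378 · (1/583) = 26/11.
E[α(G)] ≥ n − E[|E(G)|] = 53 − 26/11 = 557/11.
Numerically: ≈ 50.636364.
(This is only a lower bound; the true E[α(G)] may be larger.)

E[α(G)] ≥ 557/11 ≈ 50.636364.


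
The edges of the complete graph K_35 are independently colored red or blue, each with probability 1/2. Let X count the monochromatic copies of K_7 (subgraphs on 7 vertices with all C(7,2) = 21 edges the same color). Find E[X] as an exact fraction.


Let X = Σ_S X_S over the C(35, 7) = 6724520 subsets S of size 7, where X_S = 1 if the K_7 on S is monochromatic.
For a fixed S, the K_7 on S has C(7, 2) = 21 edges. P[all 21 edges red] = (1/2)^21, and likewise for blue, so P[monochromatic] = 2·(1/2)^21 = 2^{1 − 21} = 1/1048576.
Summing: E[X] = C(35, 7) · 2^{1 − 21} = 6724520 · 1/1048576 = 840565/131072.
Numerically: E[X] ≈ 6.4130.

E[X] = C(35,7)·2^(1−C(7,2)) = 840565/131072 ≈ 6.4130.


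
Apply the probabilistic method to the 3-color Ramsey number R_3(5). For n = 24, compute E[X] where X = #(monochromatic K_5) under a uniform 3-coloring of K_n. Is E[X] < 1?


E[X] = C(24, 5) · 3^{1 − 10} = 42504 · 3^{−9} = 42504/19683.
As a reduced fraction: E[X] = 14168/6561 ≈ 2.159427.
Is E[X] < 1? NO.
Since E[X] ≥ 1, the first-moment bound is inconclusive at n = 24; it does NOT by itself certify R_3(5) > 24.

E[X] = 14168/6561 ≈ 2.159427; E[X] ≥ 1; first-moment method inconclusive here.


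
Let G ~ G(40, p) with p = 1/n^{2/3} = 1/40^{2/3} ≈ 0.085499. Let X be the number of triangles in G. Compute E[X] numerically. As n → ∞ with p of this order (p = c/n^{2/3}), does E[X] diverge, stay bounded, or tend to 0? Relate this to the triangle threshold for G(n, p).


Number of potential triangles: C(40, 3) = 9880.
Each occurs with probability p³ ≈ (0.085499)³ ≈ 6.2500000e-04.
By linearity: E[X] = C(40, 3)·p³ ≈ 9880 · 6.2500000e-04 ≈ 6.17500.
Since α = 2/3 < 1, p = c/n^{2/3} ≫ 1/n is above the triangle threshold p ~ 1/n. Asymptotically E[X] ~ (c³/6)·n^{3(1−α)} = (1³/6)·n^{1} → ∞; triangles are abundant w.h.p.

E[X] ≈ 6.17500; in regime p = Θ(1/n^{2/3}) E[X] diverges (above the triangle threshold p ~ 1/n).


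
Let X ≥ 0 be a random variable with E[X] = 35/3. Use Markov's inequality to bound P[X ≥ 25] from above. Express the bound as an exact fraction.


μ = E[X] = 35/3, a = 25.
Markov: P[X ≥ 25] ≤ μ/a = (35/3)/25 = 7/15.
Numerically: ≈ 0.467.
(Since a = 25 > μ = 11.667, the bound 7/15 is < 1 and informative.)

P[X ≥ 25] ≤ 7/15 ≈ 0.467.


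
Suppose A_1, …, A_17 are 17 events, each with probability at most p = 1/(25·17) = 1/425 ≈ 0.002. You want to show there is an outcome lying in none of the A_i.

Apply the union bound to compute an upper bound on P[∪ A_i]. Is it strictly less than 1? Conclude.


Union bound: P[∪_{i=1}^{17} A_i] ≤ Σ_i P[A_i] ≤ 17·p = 17·(1/425) = 1/25.
Numerically: 1/25 ≈ 0.040.
Is 1/25 < 1? YES.
Since P[∪ A_i] ≤ 1/25 < 1, the complement has P[∩ A_i^c] ≥ 1 − 1/25 = 24/25 > 0, so some outcome avoids every A_i.

17·p = 1/25 ≈ 0.040; existence CERTIFIED by the union bound.


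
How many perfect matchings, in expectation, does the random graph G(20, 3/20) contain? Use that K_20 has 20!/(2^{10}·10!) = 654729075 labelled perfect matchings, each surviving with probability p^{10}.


K_20 has 20!/(2^{10}·10!) = 654729075 labelled perfect matchings.
For each such perfect matching H, let X_H = 1 if all 10 edges of H are present in G. Then P[X_H = 1] = p^{10} = (3/20)^{10} = 59049/10240000000000.
By linearity: E[X] = Σ_H E[X_H] = 654729075 · p^{10} = 654729075 · 59049/10240000000000 = 1546443885987/409600000000.
Numerically: E[X] ≈ 3.775.

E[X] = 654729075 · (3/20)^{10} = 1546443885987/409600000000 ≈ 3.775.


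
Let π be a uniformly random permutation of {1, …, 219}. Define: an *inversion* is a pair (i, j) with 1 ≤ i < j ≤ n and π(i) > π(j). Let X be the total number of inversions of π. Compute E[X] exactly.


Write X = Σ X_I over the C(219, 2) = 23871 pairs i < j, with X_I the indicator of one inversion.
There are 23871 indicators.
For each fixed pair i < j, the values π(i) and π(j) are two distinct elements of {1, …, 219} in uniformly random order; by symmetry P[π(i) > π(j)] = 1/2.
By linearity: E[X] = 23871 · (1/2) = C(219, 2) · (1/2) = 23871/2 = 23871/2 ≈ 11935.500.

E[X] = 23871/2 = 11935.500.


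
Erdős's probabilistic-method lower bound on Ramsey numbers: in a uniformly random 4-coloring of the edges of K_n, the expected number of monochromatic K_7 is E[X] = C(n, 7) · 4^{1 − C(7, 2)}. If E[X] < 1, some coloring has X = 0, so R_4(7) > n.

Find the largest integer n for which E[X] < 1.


We need C(n, 7) · 4^{1 − 21} < 1, i.e. C(n, 7) < 4^{21 − 1} = 1099511627776.
Check values of n near the boundary:
  n = 176: C(176, 7) = 919790691600; 919790691600 < 1099511627776? YES
  n = 177: C(177, 7) = 957664425960; 957664425960 < 1099511627776? YES
  n = 178: C(178, 7) = 996867063280; 996867063280 < 1099511627776? YES
  n = 179: C(179, 7) = 1037437234460; 1037437234460 < 1099511627776? YES
  n = 180: C(180, 7) = 1079414463600; 1079414463600 < 1099511627776? YES
  n = 181: C(181, 7) = 1122839183400; 1122839183400 < 1099511627776? NO
  n = 182: C(182, 7) = 1167752750736; 1167752750736 < 1099511627776? NO
The largest n with C(n, 7) < 1099511627776 is n = 180 (where E[X] = 67463403975/68719476736 ≈ 0.9817). Hence R_4(7) > 180, i.e. R_4(7) ≥ 181.

Largest n = 180; hence R_4(7) > 180.


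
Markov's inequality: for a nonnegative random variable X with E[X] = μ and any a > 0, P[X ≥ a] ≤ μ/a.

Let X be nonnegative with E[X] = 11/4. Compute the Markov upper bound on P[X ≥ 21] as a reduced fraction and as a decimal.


μ = E[X] = 11/4, a = 21.
Markov: P[X ≥ 21] ≤ μ/a = (11/4)/21 = 11/84.
Numerically: ≈ 0.130952.
(Since a = 21 > μ = 2.750000, the bound 11/84 is < 1 and informative.)

P[X ≥ 21] ≤ 11/84 ≈ 0.130952.


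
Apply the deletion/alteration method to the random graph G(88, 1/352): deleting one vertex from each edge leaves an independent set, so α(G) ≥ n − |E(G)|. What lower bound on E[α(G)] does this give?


E[|E(G)|] = C(88, 2)·p = 3828 · (1/352) = 87/8.
E[α(G)] ≥ n − E[|E(G)|] = 88 − 87/8 = 617/8.
Numerically: ≈ 77.1250.
(This is only a lower bound; the true E[α(G)] may be larger.)

E[α(G)] ≥ 617/8 ≈ 77.1250.


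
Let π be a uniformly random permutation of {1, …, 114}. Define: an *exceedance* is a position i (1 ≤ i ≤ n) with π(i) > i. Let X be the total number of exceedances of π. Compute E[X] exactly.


Write X = Σ_{i=1}^{114} X_i, where X_i = 1_{π(i) > i}.
For each fixed i, π(i) is uniform over {1, …, 114} (marginal of a uniform permutation), so P[π(i) > i] = (n − i)/n. Summing: Σ_{i=1}^{114} (n − i)/n = (0 + 1 + … + 113)/114 = 114(114 − 1)/(2·114) = (114 − 1)/2.
Hence E[X] = Σ_{i=1}^{114} (114 − i)/114 = 113/2 ≈ 56.500000.

E[X] = 113/2 = 56.500000.


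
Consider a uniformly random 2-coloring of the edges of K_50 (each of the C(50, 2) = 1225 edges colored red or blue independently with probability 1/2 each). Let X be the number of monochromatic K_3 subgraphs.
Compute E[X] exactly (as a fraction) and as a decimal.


Let X = Σ_S X_S over the C(50, 3) = 19600 subsets S of size 3, where X_S = 1 if the K_3 on S is monochromatic.
For a fixed S, the K_3 on S has C(3, 2) = 3 edges. P[all 3 edges red] = (1/2)^3, and likewise for blue, so P[monochromatic] = 2·(1/2)^3 = 2^{1 − 3} = 1/4.
Summing: E[X] = C(50, 3) · 2^{1 − 3} = 19600 · 1/4 = 4900.
Numerically: E[X] ≈ 4900.000.

E[X] = C(50,3)·2^(1−C(3,2)) = 4900 ≈ 4900.000.


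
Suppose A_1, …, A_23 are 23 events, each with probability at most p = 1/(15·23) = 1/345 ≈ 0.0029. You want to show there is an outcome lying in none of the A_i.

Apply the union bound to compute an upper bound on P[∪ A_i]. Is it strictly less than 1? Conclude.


Union bound: P[∪_{i=1}^{23} A_i] ≤ Σ_i P[A_i] ≤ 23·p = 23·(1/345) = 1/15.
Numerically: 1/15 ≈ 0.0667.
Is 1/15 < 1? YES.
Since P[∪ A_i] ≤ 1/15 < 1, the complement has P[∩ A_i^c] ≥ 1 − 1/15 = 14/15 > 0, so some outcome avoids every A_i.

23·p = 1/15 ≈ 0.0667; existence CERTIFIED by the union bound.


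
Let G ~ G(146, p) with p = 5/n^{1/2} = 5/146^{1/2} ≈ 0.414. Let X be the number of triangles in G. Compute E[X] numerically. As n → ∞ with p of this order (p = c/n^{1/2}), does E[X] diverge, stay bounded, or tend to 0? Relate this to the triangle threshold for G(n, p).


Number of potential triangles: C(146, 3) = 508080.
Each occurs with probability p³ ≈ (0.414)³ ≈ 7.08567e-02.
By linearity: E[X] = C(146, 3)·p³ ≈ 508080 · 7.08567e-02 ≈ 36000.856.
Since α = 1/2 < 1, p = c/n^{1/2} ≫ 1/n is above the triangle threshold p ~ 1/n. Asymptotically E[X] ~ (c³/6)·n^{3(1−α)} = (5³/6)·n^{1.5} → ∞; triangles are abundant w.h.p.

E[X] ≈ 36000.856; in regime p = Θ(1/n^{1/2}) E[X] diverges (above the triangle threshold p ~ 1/n).


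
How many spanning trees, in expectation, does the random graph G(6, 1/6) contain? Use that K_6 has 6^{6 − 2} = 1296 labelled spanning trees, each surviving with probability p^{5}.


K_6 has 6^{6 − 2} = 1296 labelled spanning trees.
For each such spanning tree H, let X_H = 1 if all 5 edges of H are present in G. Then P[X_H = 1] = p^{5} = (1/6)^{5} = 1/7776.
By linearity of expectation: E[X] = Σ_H E[X_H] = 1296 · p^{5} = 1296 · 1/7776 = 1/6.
Numerically: E[X] ≈ 0.167.

E[X] = 1296 · (1/6)^{5} = 1/6 ≈ 0.167.


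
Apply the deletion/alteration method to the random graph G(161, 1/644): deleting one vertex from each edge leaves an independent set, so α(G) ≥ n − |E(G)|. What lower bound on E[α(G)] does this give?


E[|E(G)|] = C(161, 2)·p = 12880 · (1/644) = 20.
E[α(G)] ≥ n − E[|E(G)|] = 161 − 20 = 141.
Numerically: ≈ 141.000.
(This is only a lower bound; the true E[α(G)] may be larger.)

E[α(G)] ≥ 141 ≈ 141.000.


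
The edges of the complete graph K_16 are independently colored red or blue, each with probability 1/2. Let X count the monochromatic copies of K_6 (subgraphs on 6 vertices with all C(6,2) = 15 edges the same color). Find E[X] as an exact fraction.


Let X = Σ_S X_S over the C(16, 6) = 8008 subsets S of size 6, where X_S = 1 if the K_6 on S is monochromatic.
For a fixed S, the K_6 on S has C(6, 2) = 15 edges. P[all 15 edges red] = (1/2)^15, and likewise for blue, so P[monochromatic] = 2·(1/2)^15 = 2^{1 − 15} = 1/16384.
Summing: E[X] = C(16, 6) · 2^{1 − 15} = 8008 · 1/16384 = 1001/2048.
Numerically: E[X] ≈ 0.48877.

E[X] = C(16,6)·2^(1−C(6,2)) = 1001/2048 ≈ 0.48877.


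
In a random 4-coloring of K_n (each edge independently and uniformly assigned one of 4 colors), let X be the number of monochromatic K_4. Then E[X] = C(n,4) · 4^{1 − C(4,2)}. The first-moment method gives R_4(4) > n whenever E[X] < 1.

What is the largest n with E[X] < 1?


We need C(n, 4) · 4^{1 − 6} < 1, i.e. C(n, 4) < 4^{6 − 1} = 1024.
Check values of n near the boundary:
  n = 8: C(8, 4) = 70; 70 < 1024? YES
  n = 9: C(9, 4) = 126; 126 < 1024? YES
  n = 10: C(10, 4) = 210; 210 < 1024? YES
  n = 11: C(11, 4) = 330; 330 < 1024? YES
  n = 12: C(12, 4) = 495; 495 < 1024? YES
  n = 13: C(13, 4) = 715; 715 < 1024? YES
  n = 14: C(14, 4) = 1001; 1001 < 1024? YES
  n = 15: C(15, 4) = 1365; 1365 < 1024? NO
The largest n with C(n, 4) < 1024 is n = 14 (where E[X] = 1001/1024 ≈ 0.9775). Hence R_4(4) > 14, i.e. R_4(4) ≥ 15.

Largest n = 14; hence R_4(4) > 14.


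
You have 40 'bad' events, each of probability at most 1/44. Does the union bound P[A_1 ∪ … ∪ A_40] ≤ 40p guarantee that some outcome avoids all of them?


Union bound: P[∪_{i=1}^{40} A_i] ≤ Σ_i P[A_i] ≤ 40·p = 40·(1/44) = 10/11.
Numerically: 10/11 ≈ 0.90909.
Is 10/11 < 1? YES.
Since P[∪ A_i] ≤ 10/11 < 1, the complement has P[∩ A_i^c] ≥ 1 − 10/11 = 1/11 > 0, so some outcome avoids every A_i.

40·p = 10/11 ≈ 0.90909; existence CERTIFIED by the union bound.


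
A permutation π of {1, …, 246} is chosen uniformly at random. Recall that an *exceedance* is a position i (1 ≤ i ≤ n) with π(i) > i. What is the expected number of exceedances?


Write X = Σ_{i=1}^{246} X_i, where X_i = 1_{π(i) > i}.
For each fixed i, π(i) is uniform over {1, …, 246} (marginal of a uniform permutation), so P[π(i) > i] = (n − i)/n. Summing: Σ_{i=1}^{246} (n − i)/n = (0 + 1 + … + 245)/246 = 246(246 − 1)/(2·246) = (246 − 1)/2.
Hence E[X] = Σ_{i=1}^{246} (246 − i)/246 = 245/2 ≈ 122.5000.

E[X] = 245/2 = 122.5000.


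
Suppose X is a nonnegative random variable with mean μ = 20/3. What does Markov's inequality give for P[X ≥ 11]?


μ = E[X] = 20/3, a = 11.
Markov: P[X ≥ 11] ≤ μ/a = (20/3)/11 = 20/33.
Numerically: ≈ 0.606061.
(Since a = 11 > μ = 6.666667, the bound 20/33 is < 1 and informative.)

P[X ≥ 11] ≤ 20/33 ≈ 0.606061.


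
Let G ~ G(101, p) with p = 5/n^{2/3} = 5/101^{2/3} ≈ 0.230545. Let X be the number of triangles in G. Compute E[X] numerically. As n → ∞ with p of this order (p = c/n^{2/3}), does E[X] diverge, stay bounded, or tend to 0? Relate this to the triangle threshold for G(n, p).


Number of potential triangles: C(101, 3) = 166650.
Each occurs with probability p³ ≈ (0.230545)³ ≈ 1.22537006e-02.
By linearity: E[X] = C(101, 3)·p³ ≈ 166650 · 1.22537006e-02 ≈ 2042.079208.
Since α = 2/3 < 1, p = c/n^{2/3} ≫ 1/n is above the triangle threshold p ~ 1/n. Asymptotically E[X] ~ (c³/6)·n^{3(1−α)} = (5³/6)·n^{1} → ∞; triangles are abundant w.h.p.

E[X] ≈ 2042.079208; in regime p = Θ(1/n^{2/3}) E[X] diverges (above the triangle threshold p ~ 1/n).
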